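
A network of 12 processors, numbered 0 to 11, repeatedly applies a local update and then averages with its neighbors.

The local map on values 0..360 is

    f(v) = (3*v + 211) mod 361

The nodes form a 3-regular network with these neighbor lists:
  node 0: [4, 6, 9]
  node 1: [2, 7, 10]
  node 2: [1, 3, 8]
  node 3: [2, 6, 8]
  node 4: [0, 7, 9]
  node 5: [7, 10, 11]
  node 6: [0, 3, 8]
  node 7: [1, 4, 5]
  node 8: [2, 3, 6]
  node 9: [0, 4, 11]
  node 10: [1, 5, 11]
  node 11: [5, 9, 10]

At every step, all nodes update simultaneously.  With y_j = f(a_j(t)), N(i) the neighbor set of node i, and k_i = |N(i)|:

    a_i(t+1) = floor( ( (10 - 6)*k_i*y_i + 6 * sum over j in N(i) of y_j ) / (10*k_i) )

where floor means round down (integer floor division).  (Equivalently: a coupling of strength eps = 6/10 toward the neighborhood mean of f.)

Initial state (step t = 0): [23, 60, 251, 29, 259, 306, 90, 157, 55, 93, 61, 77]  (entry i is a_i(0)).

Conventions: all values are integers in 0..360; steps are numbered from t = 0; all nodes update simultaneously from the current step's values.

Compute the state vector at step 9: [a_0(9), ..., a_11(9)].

Answer: [179, 222, 242, 252, 196, 182, 253, 200, 287, 167, 197, 196]

Derivation:
t=0: [23, 60, 251, 29, 259, 306, 90, 157, 55, 93, 61, 77]
t=1: [215, 131, 165, 194, 252, 105, 166, 196, 138, 177, 44, 74]
t=2: [176, 250, 253, 219, 144, 164, 233, 161, 258, 98, 233, 134]
t=3: [129, 249, 228, 198, 211, 291, 160, 305, 221, 167, 241, 235]
t=4: [255, 180, 163, 164, 175, 90, 226, 89, 178, 251, 171, 190]
t=5: [186, 103, 214, 242, 128, 83, 190, 79, 178, 162, 42, 96]
t=6: [144, 174, 131, 128, 187, 152, 80, 133, 90, 218, 214, 209]
t=7: [169, 129, 170, 184, 154, 221, 163, 173, 161, 146, 139, 162]
t=8: [330, 221, 266, 222, 255, 183, 281, 143, 281, 316, 251, 275]
t=9: [179, 222, 242, 252, 196, 182, 253, 200, 287, 167, 197, 196]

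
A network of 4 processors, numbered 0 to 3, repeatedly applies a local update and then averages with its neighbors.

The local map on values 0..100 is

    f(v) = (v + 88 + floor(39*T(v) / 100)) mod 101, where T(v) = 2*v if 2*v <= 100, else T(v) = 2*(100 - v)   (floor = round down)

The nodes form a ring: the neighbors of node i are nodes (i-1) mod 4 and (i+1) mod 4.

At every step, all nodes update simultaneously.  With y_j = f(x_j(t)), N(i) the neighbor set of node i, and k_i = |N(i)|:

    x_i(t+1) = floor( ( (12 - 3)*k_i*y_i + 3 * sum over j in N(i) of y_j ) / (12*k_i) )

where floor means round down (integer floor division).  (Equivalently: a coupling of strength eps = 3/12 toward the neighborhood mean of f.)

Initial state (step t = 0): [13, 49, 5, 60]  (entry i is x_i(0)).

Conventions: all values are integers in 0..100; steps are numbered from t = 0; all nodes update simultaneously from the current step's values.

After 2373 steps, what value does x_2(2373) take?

Answer: x_2(2373) = 83
Key observation: The state at step 6, [83, 83, 83, 83], reappears at step 7: the system is in a cycle of period 1 from step 6 on.  Therefore the state at step 2373 equals the state at step 6 + ((2373 - 6) mod 1) = 6, which is [83, 83, 83, 83].

Derivation:
t=0: [13, 49, 5, 60]
t=1: [26, 68, 91, 71]
t=2: [44, 74, 83, 74]
t=3: [69, 79, 82, 79]
t=4: [80, 81, 82, 81]
t=5: [82, 82, 82, 82]
t=6: [83, 83, 83, 83]
t=7: [83, 83, 83, 83]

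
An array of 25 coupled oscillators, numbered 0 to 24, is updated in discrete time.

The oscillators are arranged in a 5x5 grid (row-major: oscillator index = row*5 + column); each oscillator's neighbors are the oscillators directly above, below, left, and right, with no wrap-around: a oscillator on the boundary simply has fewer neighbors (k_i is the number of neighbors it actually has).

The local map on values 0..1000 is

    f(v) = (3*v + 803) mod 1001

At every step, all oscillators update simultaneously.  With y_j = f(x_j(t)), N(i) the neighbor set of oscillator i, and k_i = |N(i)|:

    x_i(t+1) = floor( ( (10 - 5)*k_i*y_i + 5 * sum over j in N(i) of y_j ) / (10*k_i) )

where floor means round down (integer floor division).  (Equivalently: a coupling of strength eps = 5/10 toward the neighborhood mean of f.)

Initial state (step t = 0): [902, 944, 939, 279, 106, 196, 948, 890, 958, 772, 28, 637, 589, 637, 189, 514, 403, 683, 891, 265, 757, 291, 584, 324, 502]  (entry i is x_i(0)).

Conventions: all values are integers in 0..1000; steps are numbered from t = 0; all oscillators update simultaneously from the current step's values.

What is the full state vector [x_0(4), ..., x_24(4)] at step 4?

Answer: [387, 174, 229, 758, 825, 465, 343, 334, 741, 768, 583, 745, 634, 554, 573, 682, 736, 447, 580, 637, 793, 847, 622, 595, 464]

Derivation:
t=0: [902, 944, 939, 279, 106, 196, 948, 890, 958, 772, 28, 637, 589, 637, 189, 514, 403, 683, 891, 265, 757, 291, 584, 324, 502]
t=1: [508, 610, 598, 554, 248, 534, 597, 547, 579, 251, 684, 619, 627, 616, 422, 332, 327, 625, 603, 490, 290, 443, 659, 609, 496]
t=2: [421, 567, 553, 511, 527, 496, 562, 521, 532, 469, 736, 692, 644, 561, 279, 783, 674, 694, 583, 296, 568, 437, 628, 593, 369]
t=3: [229, 419, 430, 373, 326, 237, 497, 441, 372, 340, 223, 694, 692, 531, 549, 297, 664, 790, 604, 694, 317, 391, 605, 647, 772]
t=4: [387, 174, 229, 758, 825, 465, 343, 334, 741, 768, 583, 745, 634, 554, 573, 682, 736, 447, 580, 637, 793, 847, 622, 595, 464]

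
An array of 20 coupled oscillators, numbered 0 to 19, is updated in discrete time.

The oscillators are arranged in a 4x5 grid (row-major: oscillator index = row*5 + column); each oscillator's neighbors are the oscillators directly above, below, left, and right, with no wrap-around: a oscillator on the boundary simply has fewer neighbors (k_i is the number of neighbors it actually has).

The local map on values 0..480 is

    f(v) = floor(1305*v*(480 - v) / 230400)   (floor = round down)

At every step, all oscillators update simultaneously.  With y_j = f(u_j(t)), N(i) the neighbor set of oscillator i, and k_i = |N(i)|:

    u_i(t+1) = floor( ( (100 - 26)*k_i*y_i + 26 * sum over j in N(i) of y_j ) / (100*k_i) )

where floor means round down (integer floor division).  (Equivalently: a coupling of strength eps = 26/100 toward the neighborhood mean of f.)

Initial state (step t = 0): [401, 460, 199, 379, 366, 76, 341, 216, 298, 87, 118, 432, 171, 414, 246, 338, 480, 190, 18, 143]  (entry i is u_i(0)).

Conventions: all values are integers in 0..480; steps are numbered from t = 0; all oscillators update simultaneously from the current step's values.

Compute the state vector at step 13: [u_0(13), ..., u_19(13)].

Simulating step by step:
t=0: [401, 460, 199, 379, 366, 76, 341, 216, 298, 87, 118, 432, 171, 414, 246, 338, 480, 190, 18, 143]
t=1: [161, 104, 284, 234, 227, 187, 241, 315, 284, 218, 226, 139, 280, 177, 294, 231, 60, 260, 98, 249]
t=2: [283, 244, 305, 324, 324, 310, 312, 300, 314, 321, 318, 270, 311, 299, 311, 301, 184, 297, 239, 308]
t=3: [314, 320, 302, 288, 286, 298, 300, 303, 295, 289, 295, 315, 300, 305, 297, 303, 308, 307, 320, 302]
t=4: [295, 292, 303, 311, 313, 305, 303, 303, 308, 311, 307, 296, 303, 302, 306, 303, 299, 299, 293, 302]
t=5: [308, 308, 303, 297, 296, 302, 303, 302, 300, 297, 301, 306, 303, 303, 301, 303, 305, 306, 308, 304]
t=6: [300, 300, 303, 306, 307, 303, 302, 303, 305, 306, 304, 301, 302, 303, 304, 303, 301, 301, 300, 302]
t=7: [304, 304, 303, 301, 300, 303, 304, 303, 302, 301, 303, 304, 304, 303, 302, 303, 304, 304, 304, 304]
t=8: [303, 303, 303, 304, 305, 303, 303, 303, 304, 304, 303, 303, 303, 303, 303, 303, 303, 303, 303, 303]
t=9: [303, 303, 303, 302, 302, 303, 303, 303, 303, 302, 303, 303, 303, 303, 303, 303, 303, 303, 303, 303]
t=10: [303, 303, 303, 303, 304, 303, 303, 303, 303, 303, 303, 303, 303, 303, 303, 303, 303, 303, 303, 303]
t=11: [303, 303, 303, 303, 303, 303, 303, 303, 303, 303, 303, 303, 303, 303, 303, 303, 303, 303, 303, 303]
t=12: [303, 303, 303, 303, 303, 303, 303, 303, 303, 303, 303, 303, 303, 303, 303, 303, 303, 303, 303, 303]
t=13: [303, 303, 303, 303, 303, 303, 303, 303, 303, 303, 303, 303, 303, 303, 303, 303, 303, 303, 303, 303]

Answer: [303, 303, 303, 303, 303, 303, 303, 303, 303, 303, 303, 303, 303, 303, 303, 303, 303, 303, 303, 303]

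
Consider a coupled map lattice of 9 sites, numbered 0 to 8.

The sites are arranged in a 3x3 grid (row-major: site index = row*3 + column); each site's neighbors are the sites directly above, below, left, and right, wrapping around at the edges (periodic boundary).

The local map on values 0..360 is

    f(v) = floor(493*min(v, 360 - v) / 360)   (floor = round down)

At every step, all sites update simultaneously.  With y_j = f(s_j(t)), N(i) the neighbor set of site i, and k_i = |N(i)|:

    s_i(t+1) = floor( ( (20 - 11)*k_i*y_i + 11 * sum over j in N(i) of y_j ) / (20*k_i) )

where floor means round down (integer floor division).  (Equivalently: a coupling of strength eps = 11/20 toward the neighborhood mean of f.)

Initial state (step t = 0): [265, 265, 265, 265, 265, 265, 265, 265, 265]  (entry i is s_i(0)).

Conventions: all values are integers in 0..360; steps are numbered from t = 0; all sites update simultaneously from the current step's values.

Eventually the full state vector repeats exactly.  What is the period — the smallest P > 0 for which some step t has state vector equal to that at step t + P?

Simulating step by step:
t=0: [265, 265, 265, 265, 265, 265, 265, 265, 265]
t=1: [130, 130, 130, 130, 130, 130, 130, 130, 130]
t=2: [178, 178, 178, 178, 178, 178, 178, 178, 178]
t=3: [243, 243, 243, 243, 243, 243, 243, 243, 243]
t=4: [160, 160, 160, 160, 160, 160, 160, 160, 160]
t=5: [219, 219, 219, 219, 219, 219, 219, 219, 219]
t=6: [193, 193, 193, 193, 193, 193, 193, 193, 193]
t=7: [228, 228, 228, 228, 228, 228, 228, 228, 228]
t=8: [180, 180, 180, 180, 180, 180, 180, 180, 180]
t=9: [246, 246, 246, 246, 246, 246, 246, 246, 246]
t=10: [156, 156, 156, 156, 156, 156, 156, 156, 156]
t=11: [213, 213, 213, 213, 213, 213, 213, 213, 213]
t=12: [201, 201, 201, 201, 201, 201, 201, 201, 201]
t=13: [217, 217, 217, 217, 217, 217, 217, 217, 217]
t=14: [195, 195, 195, 195, 195, 195, 195, 195, 195]
t=15: [225, 225, 225, 225, 225, 225, 225, 225, 225]
t=16: [184, 184, 184, 184, 184, 184, 184, 184, 184]
t=17: [241, 241, 241, 241, 241, 241, 241, 241, 241]
t=18: [162, 162, 162, 162, 162, 162, 162, 162, 162]
t=19: [221, 221, 221, 221, 221, 221, 221, 221, 221]
t=20: [190, 190, 190, 190, 190, 190, 190, 190, 190]
t=21: [232, 232, 232, 232, 232, 232, 232, 232, 232]
t=22: [175, 175, 175, 175, 175, 175, 175, 175, 175]
t=23: [239, 239, 239, 239, 239, 239, 239, 239, 239]
t=24: [165, 165, 165, 165, 165, 165, 165, 165, 165]
t=25: [225, 225, 225, 225, 225, 225, 225, 225, 225]

Answer: 10
Key observation: The state at step 15, [225, 225, 225, 225, 225, 225, 225, 225, 225], reappears at step 25 — and no state repeats earlier — so the cycle the system enters has period 10.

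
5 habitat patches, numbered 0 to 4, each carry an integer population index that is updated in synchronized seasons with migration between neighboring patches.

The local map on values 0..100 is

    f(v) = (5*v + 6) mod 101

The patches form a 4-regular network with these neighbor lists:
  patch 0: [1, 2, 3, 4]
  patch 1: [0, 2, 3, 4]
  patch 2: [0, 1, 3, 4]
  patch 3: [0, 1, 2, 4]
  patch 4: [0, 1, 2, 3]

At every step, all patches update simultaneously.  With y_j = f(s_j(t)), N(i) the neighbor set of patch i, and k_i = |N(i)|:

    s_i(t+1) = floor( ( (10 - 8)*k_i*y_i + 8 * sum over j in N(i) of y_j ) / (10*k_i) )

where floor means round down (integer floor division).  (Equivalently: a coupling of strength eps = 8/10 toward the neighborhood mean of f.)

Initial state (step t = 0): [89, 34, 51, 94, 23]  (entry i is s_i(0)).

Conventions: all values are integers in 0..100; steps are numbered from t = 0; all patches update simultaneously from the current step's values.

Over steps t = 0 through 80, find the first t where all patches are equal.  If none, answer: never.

Simulating step by step:
t=0: [89, 34, 51, 94, 23]  (not all equal)
t=1: [54, 54, 54, 54, 54]  (all equal)

Answer: 1
Key observation: Synchronization is absorbing here: once all patches are equal they stay equal, and step 1 is the first all-equal step.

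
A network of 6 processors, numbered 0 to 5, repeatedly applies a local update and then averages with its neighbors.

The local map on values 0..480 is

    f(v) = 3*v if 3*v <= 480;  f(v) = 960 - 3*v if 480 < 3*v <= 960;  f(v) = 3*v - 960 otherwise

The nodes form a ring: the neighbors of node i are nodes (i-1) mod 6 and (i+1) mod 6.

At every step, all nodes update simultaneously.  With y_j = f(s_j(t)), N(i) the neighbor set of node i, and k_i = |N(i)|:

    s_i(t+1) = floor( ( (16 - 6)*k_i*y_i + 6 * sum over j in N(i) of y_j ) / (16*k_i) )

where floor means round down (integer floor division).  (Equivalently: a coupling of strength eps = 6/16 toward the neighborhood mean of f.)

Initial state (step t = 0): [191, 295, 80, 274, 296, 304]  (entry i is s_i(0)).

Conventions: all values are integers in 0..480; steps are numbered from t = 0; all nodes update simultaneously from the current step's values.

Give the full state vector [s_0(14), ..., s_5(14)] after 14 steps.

Simulating step by step:
t=0: [191, 295, 80, 274, 296, 304]
t=1: [264, 164, 189, 144, 79, 116]
t=2: [258, 397, 414, 388, 294, 293]
t=3: [174, 232, 257, 195, 102, 100]
t=4: [379, 282, 237, 327, 317, 327]
t=5: [135, 151, 180, 61, 13, 48]
t=6: [365, 437, 381, 200, 85, 173]
t=7: [232, 279, 247, 307, 309, 348]
t=8: [203, 167, 167, 71, 43, 108]
t=9: [366, 438, 412, 243, 181, 292]
t=10: [168, 298, 282, 274, 319, 156]
t=11: [385, 148, 109, 108, 115, 378]
t=12: [237, 375, 348, 328, 309, 210]
t=13: [248, 165, 87, 36, 87, 259]
t=14: [256, 380, 270, 165, 217, 203]

Answer: [256, 380, 270, 165, 217, 203]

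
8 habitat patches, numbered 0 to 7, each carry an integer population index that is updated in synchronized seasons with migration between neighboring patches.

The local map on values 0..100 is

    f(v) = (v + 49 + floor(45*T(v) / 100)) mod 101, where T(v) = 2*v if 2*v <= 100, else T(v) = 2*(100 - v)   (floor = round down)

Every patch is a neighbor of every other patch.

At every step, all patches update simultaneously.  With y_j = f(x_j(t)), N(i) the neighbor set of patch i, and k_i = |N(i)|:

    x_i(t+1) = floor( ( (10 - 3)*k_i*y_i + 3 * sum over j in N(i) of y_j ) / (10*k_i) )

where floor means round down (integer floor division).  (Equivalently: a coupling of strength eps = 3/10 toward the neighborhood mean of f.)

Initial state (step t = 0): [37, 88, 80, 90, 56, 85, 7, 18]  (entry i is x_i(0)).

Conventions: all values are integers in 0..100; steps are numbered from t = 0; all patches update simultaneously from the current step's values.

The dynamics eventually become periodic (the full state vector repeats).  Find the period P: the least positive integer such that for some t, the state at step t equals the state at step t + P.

Simulating step by step:
t=0: [37, 88, 80, 90, 56, 85, 7, 18]
t=1: [28, 46, 46, 47, 45, 46, 57, 71]
t=2: [11, 34, 34, 35, 33, 34, 39, 40]
t=3: [52, 15, 15, 16, 14, 15, 21, 23]
t=4: [54, 76, 76, 77, 75, 76, 83, 86]
t=5: [43, 45, 45, 45, 45, 45, 45, 45]
t=6: [30, 32, 32, 32, 32, 32, 32, 32]
t=7: [5, 7, 7, 7, 7, 7, 7, 7]
t=8: [59, 61, 61, 61, 61, 61, 61, 61]
t=9: [43, 43, 43, 43, 43, 43, 43, 43]
t=10: [29, 29, 29, 29, 29, 29, 29, 29]
t=11: [3, 3, 3, 3, 3, 3, 3, 3]
t=12: [54, 54, 54, 54, 54, 54, 54, 54]
t=13: [43, 43, 43, 43, 43, 43, 43, 43]

Answer: 4
Key observation: The state at step 9, [43, 43, 43, 43, 43, 43, 43, 43], reappears at step 13 — and no state repeats earlier — so the cycle the system enters has period 4.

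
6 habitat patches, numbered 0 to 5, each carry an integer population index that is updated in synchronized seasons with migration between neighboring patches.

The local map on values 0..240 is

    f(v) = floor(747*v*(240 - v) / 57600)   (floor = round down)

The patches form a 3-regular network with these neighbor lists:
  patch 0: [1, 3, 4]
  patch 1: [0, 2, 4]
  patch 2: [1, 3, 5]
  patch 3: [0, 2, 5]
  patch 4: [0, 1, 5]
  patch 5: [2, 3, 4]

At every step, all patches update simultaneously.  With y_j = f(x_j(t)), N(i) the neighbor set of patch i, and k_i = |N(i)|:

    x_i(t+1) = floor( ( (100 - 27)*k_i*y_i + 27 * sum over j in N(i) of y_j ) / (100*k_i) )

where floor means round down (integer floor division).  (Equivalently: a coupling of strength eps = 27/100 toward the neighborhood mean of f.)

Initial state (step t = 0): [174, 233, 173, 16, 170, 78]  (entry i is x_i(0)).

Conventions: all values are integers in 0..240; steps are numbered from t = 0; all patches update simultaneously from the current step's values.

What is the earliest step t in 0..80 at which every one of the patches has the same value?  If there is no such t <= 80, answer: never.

Answer: 13
Key observation: Synchronization is absorbing here: once all patches are equal they stay equal, and step 13 is the first all-equal step.

Derivation:
t=0: [174, 233, 173, 16, 170, 78]  (not all equal)
t=1: [127, 56, 130, 75, 142, 150]  (not all equal)
t=2: [178, 146, 177, 165, 175, 175]  (not all equal)
t=3: [147, 168, 148, 155, 149, 147]  (not all equal)
t=4: [174, 161, 173, 171, 173, 176]  (not all equal)
t=5: [150, 160, 151, 151, 150, 147]  (not all equal)
t=6: [174, 168, 173, 174, 174, 176]  (not all equal)
t=7: [148, 154, 150, 148, 148, 146]  (not all equal)
t=8: [175, 172, 174, 176, 175, 176]  (not all equal)
t=9: [147, 150, 147, 146, 147, 146]  (not all equal)
t=10: [176, 175, 176, 177, 176, 177]  (not all equal)
t=11: [145, 146, 145, 144, 145, 144]  (not all equal)
t=12: [178, 177, 178, 178, 178, 178]  (not all equal)
t=13: [143, 143, 143, 143, 143, 143]  (all equal)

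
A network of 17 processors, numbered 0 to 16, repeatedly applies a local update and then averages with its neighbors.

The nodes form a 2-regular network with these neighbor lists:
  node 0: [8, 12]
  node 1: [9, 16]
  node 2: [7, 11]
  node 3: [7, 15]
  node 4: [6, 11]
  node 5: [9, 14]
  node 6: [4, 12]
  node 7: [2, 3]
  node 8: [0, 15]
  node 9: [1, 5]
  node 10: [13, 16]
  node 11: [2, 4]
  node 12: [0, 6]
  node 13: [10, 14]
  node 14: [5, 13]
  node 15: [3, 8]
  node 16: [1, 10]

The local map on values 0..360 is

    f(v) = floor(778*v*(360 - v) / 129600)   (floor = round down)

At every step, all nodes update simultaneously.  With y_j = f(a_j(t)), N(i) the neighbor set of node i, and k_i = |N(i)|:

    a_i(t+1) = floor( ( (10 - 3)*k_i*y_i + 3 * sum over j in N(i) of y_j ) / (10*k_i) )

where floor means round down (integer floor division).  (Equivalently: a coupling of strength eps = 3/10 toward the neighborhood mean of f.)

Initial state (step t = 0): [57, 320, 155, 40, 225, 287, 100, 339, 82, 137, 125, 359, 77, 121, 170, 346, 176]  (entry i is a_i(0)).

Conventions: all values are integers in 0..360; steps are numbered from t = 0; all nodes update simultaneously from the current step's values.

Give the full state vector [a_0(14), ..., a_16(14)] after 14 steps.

Simulating step by step:
t=0: [57, 320, 155, 40, 225, 287, 100, 339, 82, 137, 125, 359, 77, 121, 170, 346, 176]
t=1: [112, 109, 139, 63, 151, 143, 156, 69, 115, 158, 178, 57, 129, 176, 179, 52, 173]
t=2: [168, 172, 162, 110, 176, 187, 188, 128, 157, 186, 194, 128, 178, 194, 192, 109, 189]
t=3: [192, 194, 187, 166, 191, 193, 194, 178, 187, 194, 193, 182, 193, 193, 193, 168, 193]
t=4: [193, 193, 194, 193, 193, 193, 193, 193, 193, 193, 193, 193, 193, 193, 193, 193, 193]
t=5: [193, 193, 193, 193, 193, 193, 193, 193, 193, 193, 193, 193, 193, 193, 193, 193, 193]
t=6: [193, 193, 193, 193, 193, 193, 193, 193, 193, 193, 193, 193, 193, 193, 193, 193, 193]
t=7: [193, 193, 193, 193, 193, 193, 193, 193, 193, 193, 193, 193, 193, 193, 193, 193, 193]
t=8: [193, 193, 193, 193, 193, 193, 193, 193, 193, 193, 193, 193, 193, 193, 193, 193, 193]
t=9: [193, 193, 193, 193, 193, 193, 193, 193, 193, 193, 193, 193, 193, 193, 193, 193, 193]
t=10: [193, 193, 193, 193, 193, 193, 193, 193, 193, 193, 193, 193, 193, 193, 193, 193, 193]
t=11: [193, 193, 193, 193, 193, 193, 193, 193, 193, 193, 193, 193, 193, 193, 193, 193, 193]
t=12: [193, 193, 193, 193, 193, 193, 193, 193, 193, 193, 193, 193, 193, 193, 193, 193, 193]
t=13: [193, 193, 193, 193, 193, 193, 193, 193, 193, 193, 193, 193, 193, 193, 193, 193, 193]
t=14: [193, 193, 193, 193, 193, 193, 193, 193, 193, 193, 193, 193, 193, 193, 193, 193, 193]

Answer: [193, 193, 193, 193, 193, 193, 193, 193, 193, 193, 193, 193, 193, 193, 193, 193, 193]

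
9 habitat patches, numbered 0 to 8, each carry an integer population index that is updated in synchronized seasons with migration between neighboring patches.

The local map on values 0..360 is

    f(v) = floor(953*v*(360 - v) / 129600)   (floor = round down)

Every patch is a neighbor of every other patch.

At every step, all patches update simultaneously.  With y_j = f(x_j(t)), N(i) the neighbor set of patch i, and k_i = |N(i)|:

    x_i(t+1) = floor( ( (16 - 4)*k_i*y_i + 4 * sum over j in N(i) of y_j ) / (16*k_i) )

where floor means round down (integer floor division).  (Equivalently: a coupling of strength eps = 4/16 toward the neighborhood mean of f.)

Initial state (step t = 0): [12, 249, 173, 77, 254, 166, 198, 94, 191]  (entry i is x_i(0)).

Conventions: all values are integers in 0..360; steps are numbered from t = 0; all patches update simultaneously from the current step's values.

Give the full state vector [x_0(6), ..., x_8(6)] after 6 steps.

Simulating step by step:
t=0: [12, 249, 173, 77, 254, 166, 198, 94, 191]
t=1: [75, 199, 224, 168, 195, 223, 222, 185, 224]
t=2: [175, 231, 223, 232, 232, 223, 224, 233, 223]
t=3: [233, 220, 223, 219, 219, 223, 223, 218, 223]
t=4: [219, 225, 224, 226, 226, 224, 224, 226, 224]
t=5: [226, 223, 223, 222, 222, 223, 223, 222, 223]
t=6: [222, 224, 224, 224, 224, 224, 224, 224, 224]

Answer: [222, 224, 224, 224, 224, 224, 224, 224, 224]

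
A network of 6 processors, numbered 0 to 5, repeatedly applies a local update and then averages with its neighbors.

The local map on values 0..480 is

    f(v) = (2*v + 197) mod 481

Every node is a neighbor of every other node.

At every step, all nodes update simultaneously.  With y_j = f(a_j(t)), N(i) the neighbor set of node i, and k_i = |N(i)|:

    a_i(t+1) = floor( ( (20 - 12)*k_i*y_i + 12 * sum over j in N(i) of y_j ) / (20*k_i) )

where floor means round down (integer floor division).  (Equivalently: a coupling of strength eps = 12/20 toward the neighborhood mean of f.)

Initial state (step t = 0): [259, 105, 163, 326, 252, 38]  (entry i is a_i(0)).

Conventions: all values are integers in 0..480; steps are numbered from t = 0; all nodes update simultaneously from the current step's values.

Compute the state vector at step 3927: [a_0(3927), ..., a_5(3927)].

Answer: [358, 358, 358, 358, 358, 358]
Key observation: The state at step 10, [136, 136, 136, 136, 136, 136], reappears at step 22: the system is in a cycle of period 12 from step 10 on.  Therefore the state at step 3927 equals the state at step 10 + ((3927 - 10) mod 12) = 15, which is [358, 358, 358, 358, 358, 358].

Derivation:
t=0: [259, 105, 163, 326, 252, 38]
t=1: [250, 299, 197, 288, 246, 261]
t=2: [225, 253, 196, 247, 223, 232]
t=3: [172, 187, 156, 184, 171, 176]
t=4: [63, 71, 54, 70, 62, 65]
t=5: [324, 329, 319, 328, 324, 325]
t=6: [365, 368, 362, 367, 365, 365]
t=7: [446, 448, 444, 447, 446, 446]
t=8: [127, 128, 126, 127, 127, 127]
t=9: [451, 451, 450, 451, 451, 451]
t=10: [136, 136, 136, 136, 136, 136]
t=11: [469, 469, 469, 469, 469, 469]
t=12: [173, 173, 173, 173, 173, 173]
t=13: [62, 62, 62, 62, 62, 62]
t=14: [321, 321, 321, 321, 321, 321]
t=15: [358, 358, 358, 358, 358, 358]
t=16: [432, 432, 432, 432, 432, 432]
t=17: [99, 99, 99, 99, 99, 99]
t=18: [395, 395, 395, 395, 395, 395]
t=19: [25, 25, 25, 25, 25, 25]
t=20: [247, 247, 247, 247, 247, 247]
t=21: [210, 210, 210, 210, 210, 210]
t=22: [136, 136, 136, 136, 136, 136]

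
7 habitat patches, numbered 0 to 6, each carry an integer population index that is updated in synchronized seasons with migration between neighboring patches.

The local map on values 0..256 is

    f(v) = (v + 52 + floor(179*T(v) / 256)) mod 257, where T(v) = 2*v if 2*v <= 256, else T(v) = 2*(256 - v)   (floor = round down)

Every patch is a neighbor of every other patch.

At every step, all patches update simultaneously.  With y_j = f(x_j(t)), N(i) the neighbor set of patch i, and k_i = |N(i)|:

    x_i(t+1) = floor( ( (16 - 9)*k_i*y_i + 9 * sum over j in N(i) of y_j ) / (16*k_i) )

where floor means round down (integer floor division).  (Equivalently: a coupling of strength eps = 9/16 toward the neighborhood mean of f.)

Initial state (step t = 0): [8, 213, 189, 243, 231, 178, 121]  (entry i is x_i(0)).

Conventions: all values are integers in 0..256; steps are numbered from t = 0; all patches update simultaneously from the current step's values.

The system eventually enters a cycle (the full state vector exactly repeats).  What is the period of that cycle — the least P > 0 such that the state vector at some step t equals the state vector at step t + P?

Simulating step by step:
t=0: [8, 213, 189, 243, 231, 178, 121]
t=1: [71, 70, 73, 66, 67, 74, 76]
t=2: [221, 220, 223, 217, 218, 224, 226]
t=3: [64, 64, 64, 64, 64, 63, 63]
t=4: [204, 204, 204, 204, 204, 203, 203]
t=5: [71, 71, 71, 71, 71, 71, 71]
t=6: [222, 222, 222, 222, 222, 222, 222]
t=7: [64, 64, 64, 64, 64, 64, 64]
t=8: [205, 205, 205, 205, 205, 205, 205]
t=9: [71, 71, 71, 71, 71, 71, 71]

Answer: 4
Key observation: The state at step 5, [71, 71, 71, 71, 71, 71, 71], reappears at step 9 — and no state repeats earlier — so the cycle the system enters has period 4.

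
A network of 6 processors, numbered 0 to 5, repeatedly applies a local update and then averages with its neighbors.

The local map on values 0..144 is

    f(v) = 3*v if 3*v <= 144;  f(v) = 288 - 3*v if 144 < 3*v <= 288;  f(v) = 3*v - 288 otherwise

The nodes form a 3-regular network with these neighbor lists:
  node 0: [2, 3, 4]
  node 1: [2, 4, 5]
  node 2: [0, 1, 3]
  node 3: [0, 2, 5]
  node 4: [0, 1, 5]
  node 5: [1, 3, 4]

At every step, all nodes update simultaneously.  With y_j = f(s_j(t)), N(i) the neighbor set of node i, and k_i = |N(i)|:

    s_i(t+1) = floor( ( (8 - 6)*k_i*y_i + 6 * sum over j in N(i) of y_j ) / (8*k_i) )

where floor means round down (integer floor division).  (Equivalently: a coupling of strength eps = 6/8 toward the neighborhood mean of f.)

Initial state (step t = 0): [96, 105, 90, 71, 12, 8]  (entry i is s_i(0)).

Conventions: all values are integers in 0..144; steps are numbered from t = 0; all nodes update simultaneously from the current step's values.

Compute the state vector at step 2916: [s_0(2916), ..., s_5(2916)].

Simulating step by step:
t=0: [96, 105, 90, 71, 12, 8]
t=1: [32, 26, 30, 29, 21, 40]
t=2: [84, 87, 87, 98, 89, 87]
t=3: [22, 25, 24, 24, 27, 20]
t=4: [72, 72, 71, 67, 70, 72]
t=5: [78, 74, 76, 76, 73, 77]
t=6: [60, 63, 60, 57, 61, 63]
t=7: [109, 102, 108, 108, 102, 105]
t=8: [32, 24, 32, 34, 25, 24]
t=9: [92, 78, 91, 91, 78, 80]
t=10: [24, 42, 24, 22, 42, 42]
t=11: [84, 112, 84, 84, 112, 111]
t=12: [39, 44, 39, 38, 44, 44]
t=13: [120, 128, 120, 120, 128, 127]
t=14: [78, 89, 78, 77, 89, 89]
t=15: [46, 29, 46, 46, 29, 30]
t=16: [125, 100, 125, 126, 100, 100]
t=17: [69, 30, 69, 69, 30, 31]
t=18: [83, 88, 83, 84, 88, 88]
t=19: [34, 27, 34, 34, 27, 27]
t=20: [96, 86, 96, 96, 86, 86]
t=21: [7, 22, 7, 7, 22, 22]
t=22: [32, 54, 32, 32, 54, 54]
t=23: [103, 118, 103, 103, 118, 118]
t=24: [32, 54, 32, 32, 54, 54]

Answer: [32, 54, 32, 32, 54, 54]
Key observation: The state at step 22, [32, 54, 32, 32, 54, 54], reappears at step 24: the system is in a cycle of period 2 from step 22 on.  Therefore the state at step 2916 equals the state at step 22 + ((2916 - 22) mod 2) = 22, which is [32, 54, 32, 32, 54, 54].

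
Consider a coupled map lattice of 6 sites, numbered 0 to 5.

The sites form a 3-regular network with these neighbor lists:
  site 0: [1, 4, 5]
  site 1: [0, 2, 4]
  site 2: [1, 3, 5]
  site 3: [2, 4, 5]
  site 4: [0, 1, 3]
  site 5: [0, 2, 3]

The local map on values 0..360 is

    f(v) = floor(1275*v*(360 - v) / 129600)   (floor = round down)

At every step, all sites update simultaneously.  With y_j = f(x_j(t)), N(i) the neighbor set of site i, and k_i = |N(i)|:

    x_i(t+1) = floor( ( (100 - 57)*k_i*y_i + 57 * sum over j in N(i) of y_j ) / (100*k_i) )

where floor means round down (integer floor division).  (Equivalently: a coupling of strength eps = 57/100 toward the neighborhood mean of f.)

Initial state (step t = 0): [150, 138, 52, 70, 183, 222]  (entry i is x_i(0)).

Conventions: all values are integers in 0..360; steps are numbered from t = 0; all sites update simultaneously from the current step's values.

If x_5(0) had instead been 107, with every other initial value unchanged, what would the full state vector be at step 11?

Answer: [302, 302, 305, 305, 302, 305]
Key observation: This trace re-runs the system from the modified initial state.

Derivation:
t=0: [150, 138, 52, 70, 183, 107]
t=1: [301, 278, 213, 226, 290, 240]
t=2: [208, 225, 285, 277, 217, 269]
t=3: [293, 285, 235, 240, 289, 245]
t=4: [213, 219, 270, 267, 216, 264]
t=5: [295, 292, 254, 255, 294, 257]
t=6: [203, 205, 249, 248, 204, 247]
t=7: [305, 304, 279, 280, 305, 280]
t=8: [175, 176, 210, 209, 175, 209]
t=9: [316, 316, 311, 311, 316, 311]
t=10: [138, 138, 146, 146, 138, 146]
t=11: [302, 302, 305, 305, 302, 305]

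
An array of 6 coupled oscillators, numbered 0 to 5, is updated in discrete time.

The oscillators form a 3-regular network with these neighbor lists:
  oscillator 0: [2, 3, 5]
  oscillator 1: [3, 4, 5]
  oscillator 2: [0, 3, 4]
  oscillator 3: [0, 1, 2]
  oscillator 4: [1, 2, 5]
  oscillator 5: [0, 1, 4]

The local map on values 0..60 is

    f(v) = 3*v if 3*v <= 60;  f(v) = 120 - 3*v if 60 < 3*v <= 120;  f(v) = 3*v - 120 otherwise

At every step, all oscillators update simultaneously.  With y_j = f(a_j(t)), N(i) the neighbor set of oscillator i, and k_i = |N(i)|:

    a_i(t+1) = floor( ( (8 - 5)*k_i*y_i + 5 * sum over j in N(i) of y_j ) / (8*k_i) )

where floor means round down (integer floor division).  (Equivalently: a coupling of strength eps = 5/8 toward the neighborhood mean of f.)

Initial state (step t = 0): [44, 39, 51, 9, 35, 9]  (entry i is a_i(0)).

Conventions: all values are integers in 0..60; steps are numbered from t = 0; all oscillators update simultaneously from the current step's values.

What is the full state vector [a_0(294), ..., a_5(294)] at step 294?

Answer: [18, 29, 18, 18, 29, 29]
Key observation: The state at step 8, [23, 12, 23, 23, 12, 12], reappears at step 16: the system is in a cycle of period 8 from step 8 on.  Therefore the state at step 294 equals the state at step 8 + ((294 - 8) mod 8) = 14, which is [18, 29, 18, 18, 29, 29].

Derivation:
t=0: [44, 39, 51, 9, 35, 9]
t=1: [22, 15, 23, 20, 18, 16]
t=2: [53, 50, 54, 53, 50, 49]
t=3: [37, 31, 38, 37, 31, 30]
t=4: [12, 23, 11, 12, 23, 24]
t=5: [37, 47, 38, 38, 46, 46]
t=6: [9, 16, 9, 9, 16, 16]
t=7: [31, 43, 31, 31, 43, 43]
t=8: [23, 12, 23, 23, 12, 12]
t=9: [47, 39, 47, 47, 39, 39]
t=10: [17, 6, 17, 17, 6, 6]
t=11: [44, 24, 44, 44, 24, 24]
t=12: [19, 40, 19, 19, 40, 40]
t=13: [45, 11, 45, 45, 11, 11]
t=14: [18, 29, 18, 18, 29, 29]
t=15: [49, 37, 49, 49, 37, 37]
t=16: [23, 12, 23, 23, 12, 12]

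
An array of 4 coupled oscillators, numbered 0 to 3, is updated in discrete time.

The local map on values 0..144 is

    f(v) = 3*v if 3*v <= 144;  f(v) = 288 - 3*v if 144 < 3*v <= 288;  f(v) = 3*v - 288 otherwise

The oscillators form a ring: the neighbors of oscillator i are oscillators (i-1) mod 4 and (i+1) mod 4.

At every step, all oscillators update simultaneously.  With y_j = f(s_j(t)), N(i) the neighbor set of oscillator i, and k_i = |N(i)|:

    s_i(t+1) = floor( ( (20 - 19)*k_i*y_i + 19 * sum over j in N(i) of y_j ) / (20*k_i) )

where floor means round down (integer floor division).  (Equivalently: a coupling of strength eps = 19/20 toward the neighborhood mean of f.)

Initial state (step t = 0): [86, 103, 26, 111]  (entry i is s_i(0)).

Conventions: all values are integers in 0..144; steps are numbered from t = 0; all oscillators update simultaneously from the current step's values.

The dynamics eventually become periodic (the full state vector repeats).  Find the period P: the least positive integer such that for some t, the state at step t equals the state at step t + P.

Simulating step by step:
t=0: [86, 103, 26, 111]
t=1: [32, 52, 35, 53]
t=2: [128, 102, 129, 101]
t=3: [20, 93, 20, 93]
t=4: [11, 57, 11, 57]
t=5: [112, 37, 112, 37]
t=6: [107, 51, 107, 51]
t=7: [129, 38, 129, 38]
t=8: [113, 99, 113, 99]
t=9: [11, 48, 11, 48]
t=10: [138, 38, 138, 38]
t=11: [114, 125, 114, 125]
t=12: [85, 55, 85, 55]
t=13: [118, 37, 118, 37]
t=14: [108, 68, 108, 68]
t=15: [81, 38, 81, 38]
t=16: [110, 48, 110, 48]
t=17: [138, 47, 138, 47]
t=18: [140, 126, 140, 126]
t=19: [92, 129, 92, 129]
t=20: [94, 16, 94, 16]
t=21: [45, 8, 45, 8]
t=22: [29, 129, 29, 129]
t=23: [98, 87, 98, 87]
t=24: [25, 7, 25, 7]
t=25: [23, 72, 23, 72]
t=26: [71, 69, 71, 69]
t=27: [80, 75, 80, 75]
t=28: [62, 48, 62, 48]
t=29: [141, 104, 141, 104]
t=30: [29, 129, 29, 129]

Answer: 8
Key observation: The state at step 22, [29, 129, 29, 129], reappears at step 30 — and no state repeats earlier — so the cycle the system enters has period 8.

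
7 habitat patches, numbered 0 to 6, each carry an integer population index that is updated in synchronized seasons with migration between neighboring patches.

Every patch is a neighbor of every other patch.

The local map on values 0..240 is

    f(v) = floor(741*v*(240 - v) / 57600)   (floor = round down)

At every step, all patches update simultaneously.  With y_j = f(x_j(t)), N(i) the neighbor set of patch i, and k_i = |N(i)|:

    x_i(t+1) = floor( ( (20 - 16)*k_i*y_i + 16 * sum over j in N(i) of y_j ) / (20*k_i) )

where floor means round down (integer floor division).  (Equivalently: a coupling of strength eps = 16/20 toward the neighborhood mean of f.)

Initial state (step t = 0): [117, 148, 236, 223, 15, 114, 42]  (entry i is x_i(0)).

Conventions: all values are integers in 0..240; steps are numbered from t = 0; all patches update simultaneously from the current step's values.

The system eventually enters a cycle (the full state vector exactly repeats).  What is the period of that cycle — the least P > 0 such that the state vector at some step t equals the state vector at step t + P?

Simulating step by step:
t=0: [117, 148, 236, 223, 15, 114, 42]
t=1: [112, 112, 101, 103, 103, 112, 107]
t=2: [182, 182, 182, 182, 182, 182, 182]
t=3: [135, 135, 135, 135, 135, 135, 135]
t=4: [182, 182, 182, 182, 182, 182, 182]

Answer: 2
Key observation: The state at step 2, [182, 182, 182, 182, 182, 182, 182], reappears at step 4 — and no state repeats earlier — so the cycle the system enters has period 2.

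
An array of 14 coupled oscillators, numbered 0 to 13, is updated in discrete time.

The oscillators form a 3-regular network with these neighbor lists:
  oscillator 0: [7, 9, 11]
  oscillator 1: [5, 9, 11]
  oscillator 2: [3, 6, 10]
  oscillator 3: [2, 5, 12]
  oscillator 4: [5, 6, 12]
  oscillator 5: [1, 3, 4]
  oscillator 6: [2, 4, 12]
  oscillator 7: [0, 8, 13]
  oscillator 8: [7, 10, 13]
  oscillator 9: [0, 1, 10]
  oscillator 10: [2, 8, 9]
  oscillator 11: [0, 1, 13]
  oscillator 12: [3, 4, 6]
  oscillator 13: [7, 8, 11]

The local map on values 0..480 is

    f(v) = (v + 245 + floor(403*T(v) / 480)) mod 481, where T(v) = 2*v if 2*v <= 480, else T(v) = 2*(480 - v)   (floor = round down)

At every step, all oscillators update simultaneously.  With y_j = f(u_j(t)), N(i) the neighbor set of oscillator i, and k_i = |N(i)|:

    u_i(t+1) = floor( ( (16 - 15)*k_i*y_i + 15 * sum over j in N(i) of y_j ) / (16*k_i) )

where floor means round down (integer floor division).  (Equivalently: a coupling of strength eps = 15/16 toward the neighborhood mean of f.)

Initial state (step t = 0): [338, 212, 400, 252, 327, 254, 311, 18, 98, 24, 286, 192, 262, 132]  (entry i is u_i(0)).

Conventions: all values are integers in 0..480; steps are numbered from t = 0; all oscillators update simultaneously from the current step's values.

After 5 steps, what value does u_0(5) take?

Answer: u_0(5) = 340

Derivation:
t=0: [338, 212, 400, 252, 327, 254, 311, 18, 98, 24, 286, 192, 262, 132]
t=1: [296, 328, 372, 364, 380, 361, 346, 169, 246, 346, 221, 263, 369, 193]
t=2: [317, 349, 336, 320, 325, 326, 316, 341, 291, 355, 351, 335, 322, 332]
t=3: [337, 338, 345, 347, 351, 344, 347, 355, 339, 338, 346, 343, 351, 350]
t=4: [335, 337, 334, 334, 333, 335, 332, 336, 332, 338, 337, 337, 332, 334]
t=5: [340, 341, 342, 343, 343, 342, 343, 342, 341, 341, 342, 341, 343, 342]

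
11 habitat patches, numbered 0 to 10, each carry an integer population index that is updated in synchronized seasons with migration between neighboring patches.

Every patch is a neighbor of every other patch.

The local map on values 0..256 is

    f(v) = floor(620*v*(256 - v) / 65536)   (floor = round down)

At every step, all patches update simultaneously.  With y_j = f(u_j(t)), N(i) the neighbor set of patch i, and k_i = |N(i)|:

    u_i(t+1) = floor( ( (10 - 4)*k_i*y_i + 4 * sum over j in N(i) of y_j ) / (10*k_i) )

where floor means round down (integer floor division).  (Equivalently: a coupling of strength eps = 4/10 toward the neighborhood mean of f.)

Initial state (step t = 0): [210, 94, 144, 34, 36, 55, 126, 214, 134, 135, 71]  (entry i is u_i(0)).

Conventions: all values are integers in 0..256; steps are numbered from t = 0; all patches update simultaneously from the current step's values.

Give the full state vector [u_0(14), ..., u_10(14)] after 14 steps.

Simulating step by step:
t=0: [210, 94, 144, 34, 36, 55, 126, 214, 134, 135, 71]
t=1: [103, 132, 137, 92, 93, 110, 138, 99, 138, 138, 121]
t=2: [149, 152, 152, 145, 146, 150, 152, 148, 152, 152, 152]
t=3: [149, 149, 149, 151, 150, 149, 149, 150, 149, 149, 149]
t=4: [149, 149, 149, 149, 149, 149, 149, 149, 149, 149, 149]
t=5: [150, 150, 150, 150, 150, 150, 150, 150, 150, 150, 150]
t=6: [150, 150, 150, 150, 150, 150, 150, 150, 150, 150, 150]
t=7: [150, 150, 150, 150, 150, 150, 150, 150, 150, 150, 150]
t=8: [150, 150, 150, 150, 150, 150, 150, 150, 150, 150, 150]
t=9: [150, 150, 150, 150, 150, 150, 150, 150, 150, 150, 150]
t=10: [150, 150, 150, 150, 150, 150, 150, 150, 150, 150, 150]
t=11: [150, 150, 150, 150, 150, 150, 150, 150, 150, 150, 150]
t=12: [150, 150, 150, 150, 150, 150, 150, 150, 150, 150, 150]
t=13: [150, 150, 150, 150, 150, 150, 150, 150, 150, 150, 150]
t=14: [150, 150, 150, 150, 150, 150, 150, 150, 150, 150, 150]

Answer: [150, 150, 150, 150, 150, 150, 150, 150, 150, 150, 150]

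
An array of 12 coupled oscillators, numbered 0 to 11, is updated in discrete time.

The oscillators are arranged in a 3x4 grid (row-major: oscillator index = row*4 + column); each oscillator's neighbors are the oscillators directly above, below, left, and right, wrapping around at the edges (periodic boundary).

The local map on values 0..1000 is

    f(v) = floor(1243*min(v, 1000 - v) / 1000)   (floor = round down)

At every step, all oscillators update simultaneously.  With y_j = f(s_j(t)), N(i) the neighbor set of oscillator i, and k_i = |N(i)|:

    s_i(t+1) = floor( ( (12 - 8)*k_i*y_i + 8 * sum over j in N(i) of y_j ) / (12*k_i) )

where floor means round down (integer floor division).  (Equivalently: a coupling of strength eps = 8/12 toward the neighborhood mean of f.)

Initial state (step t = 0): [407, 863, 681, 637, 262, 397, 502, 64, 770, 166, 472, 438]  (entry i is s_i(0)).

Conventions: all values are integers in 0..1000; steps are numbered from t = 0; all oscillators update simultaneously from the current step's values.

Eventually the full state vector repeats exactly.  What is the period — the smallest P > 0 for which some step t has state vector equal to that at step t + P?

Simulating step by step:
t=0: [407, 863, 681, 637, 262, 397, 502, 64, 770, 166, 472, 438]
t=1: [373, 323, 436, 404, 335, 384, 465, 349, 358, 324, 489, 414]
t=2: [448, 447, 528, 492, 441, 458, 535, 479, 447, 455, 541, 502]
t=3: [563, 564, 580, 596, 561, 563, 579, 590, 566, 563, 581, 594]
t=4: [535, 538, 521, 513, 537, 539, 523, 515, 535, 538, 522, 513]
t=5: [580, 577, 592, 598, 579, 576, 591, 596, 580, 577, 592, 598]
t=6: [518, 521, 508, 504, 519, 522, 509, 505, 518, 521, 508, 504]
t=7: [600, 598, 609, 612, 600, 597, 608, 611, 600, 598, 609, 612]
t=8: [494, 496, 487, 485, 495, 497, 488, 485, 494, 496, 487, 485]
t=9: [612, 614, 606, 604, 612, 614, 606, 604, 612, 614, 606, 604]
t=10: [483, 481, 487, 489, 483, 481, 487, 489, 483, 481, 487, 489]
t=11: [600, 598, 604, 605, 600, 598, 604, 605, 600, 598, 604, 605]
t=12: [496, 497, 492, 491, 496, 497, 492, 491, 496, 497, 492, 491]
t=13: [615, 615, 611, 611, 615, 615, 611, 611, 615, 615, 611, 611]
t=14: [478, 478, 482, 482, 478, 478, 482, 482, 478, 478, 482, 482]
t=15: [594, 594, 598, 598, 594, 594, 598, 598, 594, 594, 598, 598]
t=16: [503, 503, 499, 499, 503, 503, 499, 499, 503, 503, 499, 499]
t=17: [617, 617, 619, 619, 617, 617, 619, 619, 617, 617, 619, 619]
t=18: [475, 475, 473, 473, 475, 475, 473, 473, 475, 475, 473, 473]
t=19: [589, 589, 587, 587, 589, 589, 587, 587, 589, 589, 587, 587]
t=20: [510, 510, 512, 512, 510, 510, 512, 512, 510, 510, 512, 512]
t=21: [608, 608, 606, 606, 608, 608, 606, 606, 608, 608, 606, 606]
t=22: [487, 487, 488, 488, 487, 487, 488, 488, 487, 487, 488, 488]
t=23: [605, 605, 605, 605, 605, 605, 605, 605, 605, 605, 605, 605]
t=24: [490, 490, 490, 490, 490, 490, 490, 490, 490, 490, 490, 490]
t=25: [609, 609, 609, 609, 609, 609, 609, 609, 609, 609, 609, 609]
t=26: [486, 486, 486, 486, 486, 486, 486, 486, 486, 486, 486, 486]
t=27: [604, 604, 604, 604, 604, 604, 604, 604, 604, 604, 604, 604]
t=28: [492, 492, 492, 492, 492, 492, 492, 492, 492, 492, 492, 492]
t=29: [611, 611, 611, 611, 611, 611, 611, 611, 611, 611, 611, 611]
t=30: [483, 483, 483, 483, 483, 483, 483, 483, 483, 483, 483, 483]
t=31: [600, 600, 600, 600, 600, 600, 600, 600, 600, 600, 600, 600]
t=32: [497, 497, 497, 497, 497, 497, 497, 497, 497, 497, 497, 497]
t=33: [617, 617, 617, 617, 617, 617, 617, 617, 617, 617, 617, 617]
t=34: [476, 476, 476, 476, 476, 476, 476, 476, 476, 476, 476, 476]
t=35: [591, 591, 591, 591, 591, 591, 591, 591, 591, 591, 591, 591]
t=36: [508, 508, 508, 508, 508, 508, 508, 508, 508, 508, 508, 508]
t=37: [611, 611, 611, 611, 611, 611, 611, 611, 611, 611, 611, 611]

Answer: 8
Key observation: The state at step 29, [611, 611, 611, 611, 611, 611, 611, 611, 611, 611, 611, 611], reappears at step 37 — and no state repeats earlier — so the cycle the system enters has period 8.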